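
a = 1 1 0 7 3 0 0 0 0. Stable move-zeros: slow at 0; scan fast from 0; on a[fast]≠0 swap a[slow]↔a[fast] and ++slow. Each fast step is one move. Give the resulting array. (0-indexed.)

(s=0,f=0) a[fast]=1≠0 swap→a[0]=1 → slow++,fast++
(s=1,f=1) a[fast]=1≠0 swap→a[1]=1 → slow++,fast++
(s=2,f=2) a[fast]=0 → fast++
(s=2,f=3) a[fast]=7≠0 swap→a[2]=7 → slow++,fast++
(s=3,f=4) a[fast]=3≠0 swap→a[3]=3 → slow++,fast++
(s=4,f=5) a[fast]=0 → fast++
(s=4,f=6) a[fast]=0 → fast++
(s=4,f=7) a[fast]=0 → fast++
(s=4,f=8) a[fast]=0 → fast++

[1, 1, 7, 3, 0, 0, 0, 0, 0]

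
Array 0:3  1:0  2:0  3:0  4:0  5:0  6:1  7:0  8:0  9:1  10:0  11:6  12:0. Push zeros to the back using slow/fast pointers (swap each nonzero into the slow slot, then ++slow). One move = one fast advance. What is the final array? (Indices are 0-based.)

slow=0 fast=0: a[fast]=3≠0 swap→a[0]=3, slow++,fast++
slow=1 fast=1: a[fast]=0, fast++
slow=1 fast=2: a[fast]=0, fast++
slow=1 fast=3: a[fast]=0, fast++
slow=1 fast=4: a[fast]=0, fast++
slow=1 fast=5: a[fast]=0, fast++
slow=1 fast=6: a[fast]=1≠0 swap→a[1]=1, slow++,fast++
slow=2 fast=7: a[fast]=0, fast++
slow=2 fast=8: a[fast]=0, fast++
slow=2 fast=9: a[fast]=1≠0 swap→a[2]=1, slow++,fast++
slow=3 fast=10: a[fast]=0, fast++
slow=3 fast=11: a[fast]=6≠0 swap→a[3]=6, slow++,fast++
slow=4 fast=12: a[fast]=0, fast++

[3, 1, 1, 6, 0, 0, 0, 0, 0, 0, 0, 0, 0]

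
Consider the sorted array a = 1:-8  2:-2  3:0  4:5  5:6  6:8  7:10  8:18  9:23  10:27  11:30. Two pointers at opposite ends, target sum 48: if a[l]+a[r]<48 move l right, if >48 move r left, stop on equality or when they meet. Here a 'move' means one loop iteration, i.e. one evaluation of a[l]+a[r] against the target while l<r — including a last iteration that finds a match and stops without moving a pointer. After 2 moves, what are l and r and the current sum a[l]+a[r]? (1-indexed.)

l=3, r=11, sum=30

l=1 r=11: -8+30=22 <48, l++
l=2 r=11: -2+30=28 <48, l++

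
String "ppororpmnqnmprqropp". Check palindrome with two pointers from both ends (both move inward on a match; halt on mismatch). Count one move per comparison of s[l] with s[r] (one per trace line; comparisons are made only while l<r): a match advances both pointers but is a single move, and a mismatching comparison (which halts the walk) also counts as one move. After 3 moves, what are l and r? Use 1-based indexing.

[1,19] 'p'=='p' → l++,r--
[2,18] 'p'=='p' → l++,r--
[3,17] 'o'=='o' → l++,r--

l=4, r=16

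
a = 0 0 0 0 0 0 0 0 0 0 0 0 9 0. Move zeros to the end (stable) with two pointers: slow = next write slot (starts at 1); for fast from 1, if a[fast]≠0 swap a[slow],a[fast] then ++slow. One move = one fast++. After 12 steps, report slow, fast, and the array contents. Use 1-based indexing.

slow=1 fast=1: a[fast]=0, fast++
slow=1 fast=2: a[fast]=0, fast++
slow=1 fast=3: a[fast]=0, fast++
slow=1 fast=4: a[fast]=0, fast++
slow=1 fast=5: a[fast]=0, fast++
slow=1 fast=6: a[fast]=0, fast++
slow=1 fast=7: a[fast]=0, fast++
slow=1 fast=8: a[fast]=0, fast++
slow=1 fast=9: a[fast]=0, fast++
slow=1 fast=10: a[fast]=0, fast++
slow=1 fast=11: a[fast]=0, fast++
slow=1 fast=12: a[fast]=0, fast++

slow=1, fast=13, a=[0, 0, 0, 0, 0, 0, 0, 0, 0, 0, 0, 0, 9, 0]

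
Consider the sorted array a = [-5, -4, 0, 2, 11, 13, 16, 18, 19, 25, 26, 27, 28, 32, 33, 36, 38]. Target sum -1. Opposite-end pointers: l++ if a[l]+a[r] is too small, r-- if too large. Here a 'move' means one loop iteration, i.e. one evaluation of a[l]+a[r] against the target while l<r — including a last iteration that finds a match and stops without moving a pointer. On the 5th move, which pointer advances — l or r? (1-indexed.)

r

[1,17] -5+38=33 >-1 → r--
[1,16] -5+36=31 >-1 → r--
[1,15] -5+33=28 >-1 → r--
[1,14] -5+32=27 >-1 → r--
[1,13] -5+28=23 >-1 → r--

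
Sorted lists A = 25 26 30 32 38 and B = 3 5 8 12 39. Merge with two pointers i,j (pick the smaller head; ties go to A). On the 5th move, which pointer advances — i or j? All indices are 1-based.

i=1 j=1: A[i]=25>B[j]=3 take 3, j++
i=1 j=2: A[i]=25>B[j]=5 take 5, j++
i=1 j=3: A[i]=25>B[j]=8 take 8, j++
i=1 j=4: A[i]=25>B[j]=12 take 12, j++
i=1 j=5: A[i]=25<=B[j]=39 take 25, i++

i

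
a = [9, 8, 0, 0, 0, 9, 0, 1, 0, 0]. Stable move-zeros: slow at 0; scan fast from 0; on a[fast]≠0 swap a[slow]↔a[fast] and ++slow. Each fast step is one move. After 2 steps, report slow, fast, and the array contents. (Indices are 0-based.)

(s=0,f=0) a[fast]=9≠0 swap→a[0]=9 → slow++,fast++
(s=1,f=1) a[fast]=8≠0 swap→a[1]=8 → slow++,fast++

slow=2, fast=2, a=[9, 8, 0, 0, 0, 9, 0, 1, 0, 0]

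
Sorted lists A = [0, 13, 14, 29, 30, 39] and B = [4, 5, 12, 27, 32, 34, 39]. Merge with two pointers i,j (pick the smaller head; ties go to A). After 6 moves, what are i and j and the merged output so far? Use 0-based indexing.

i=0 j=0: A[i]=0<=B[j]=4 take 0, i++
i=1 j=0: A[i]=13>B[j]=4 take 4, j++
i=1 j=1: A[i]=13>B[j]=5 take 5, j++
i=1 j=2: A[i]=13>B[j]=12 take 12, j++
i=1 j=3: A[i]=13<=B[j]=27 take 13, i++
i=2 j=3: A[i]=14<=B[j]=27 take 14, i++

i=3, j=3, merged so far=[0, 4, 5, 12, 13, 14]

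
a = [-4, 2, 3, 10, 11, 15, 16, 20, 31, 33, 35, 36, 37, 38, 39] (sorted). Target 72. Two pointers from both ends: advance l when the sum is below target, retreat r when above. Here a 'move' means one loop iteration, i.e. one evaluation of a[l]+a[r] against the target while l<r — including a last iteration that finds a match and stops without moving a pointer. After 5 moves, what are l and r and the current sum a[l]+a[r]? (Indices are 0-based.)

[0,14] -4+39=35 <72 → l++
[1,14] 2+39=41 <72 → l++
[2,14] 3+39=42 <72 → l++
[3,14] 10+39=49 <72 → l++
[4,14] 11+39=50 <72 → l++

l=5, r=14, sum=54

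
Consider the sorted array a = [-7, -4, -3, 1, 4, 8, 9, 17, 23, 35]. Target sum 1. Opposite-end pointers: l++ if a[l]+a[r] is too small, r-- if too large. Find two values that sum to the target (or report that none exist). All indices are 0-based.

[0,9] -7+35=28 >1 → r--
[0,8] -7+23=16 >1 → r--
[0,7] -7+17=10 >1 → r--
[0,6] -7+9=2 >1 → r--
[0,5] -7+8=1 → found

(-7, 8)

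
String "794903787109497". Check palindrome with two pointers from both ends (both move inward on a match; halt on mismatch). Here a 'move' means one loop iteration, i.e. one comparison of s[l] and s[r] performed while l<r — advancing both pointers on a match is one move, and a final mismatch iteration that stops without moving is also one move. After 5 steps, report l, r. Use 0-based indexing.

l=5, r=9

l=0 r=14: '7'=='7', l++,r--
l=1 r=13: '9'=='9', l++,r--
l=2 r=12: '4'=='4', l++,r--
l=3 r=11: '9'=='9', l++,r--
l=4 r=10: '0'=='0', l++,r--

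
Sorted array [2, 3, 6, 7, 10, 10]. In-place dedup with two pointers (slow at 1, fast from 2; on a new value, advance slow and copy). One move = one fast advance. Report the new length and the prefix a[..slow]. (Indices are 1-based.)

length 5; prefix = [2, 3, 6, 7, 10]

slow=1 fast=2: a[fast]=3≠a[slow]=2 write a[2]=3, slow++,fast++
slow=2 fast=3: a[fast]=6≠a[slow]=3 write a[3]=6, slow++,fast++
slow=3 fast=4: a[fast]=7≠a[slow]=6 write a[4]=7, slow++,fast++
slow=4 fast=5: a[fast]=10≠a[slow]=7 write a[5]=10, slow++,fast++
slow=5 fast=6: a[fast]=10=a[slow] dup, fast++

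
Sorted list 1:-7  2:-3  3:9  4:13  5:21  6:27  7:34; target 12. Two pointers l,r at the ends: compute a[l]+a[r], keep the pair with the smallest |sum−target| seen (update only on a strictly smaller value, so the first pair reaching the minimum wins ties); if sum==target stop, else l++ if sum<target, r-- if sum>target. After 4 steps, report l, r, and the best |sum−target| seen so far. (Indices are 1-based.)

[1,7] -7+34=27 d=15 * → r--
[1,6] -7+27=20 d=8 * → r--
[1,5] -7+21=14 d=2 * → r--
[1,4] -7+13=6 d=6 → l++

l=2, r=4, best |Δ|=2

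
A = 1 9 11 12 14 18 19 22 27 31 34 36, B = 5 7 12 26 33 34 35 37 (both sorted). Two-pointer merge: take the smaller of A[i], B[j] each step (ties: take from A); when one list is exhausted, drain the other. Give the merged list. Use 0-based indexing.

i=0 j=0: A[i]=1<=B[j]=5 take 1, i++
i=1 j=0: A[i]=9>B[j]=5 take 5, j++
i=1 j=1: A[i]=9>B[j]=7 take 7, j++
i=1 j=2: A[i]=9<=B[j]=12 take 9, i++
i=2 j=2: A[i]=11<=B[j]=12 take 11, i++
i=3 j=2: A[i]=12<=B[j]=12 take 12, i++
i=4 j=2: A[i]=14>B[j]=12 take 12, j++
i=4 j=3: A[i]=14<=B[j]=26 take 14, i++
i=5 j=3: A[i]=18<=B[j]=26 take 18, i++
i=6 j=3: A[i]=19<=B[j]=26 take 19, i++
i=7 j=3: A[i]=22<=B[j]=26 take 22, i++
i=8 j=3: A[i]=27>B[j]=26 take 26, j++
i=8 j=4: A[i]=27<=B[j]=33 take 27, i++
i=9 j=4: A[i]=31<=B[j]=33 take 31, i++
i=10 j=4: A[i]=34>B[j]=33 take 33, j++
i=10 j=5: A[i]=34<=B[j]=34 take 34, i++
i=11 j=5: A[i]=36>B[j]=34 take 34, j++
i=11 j=6: A[i]=36>B[j]=35 take 35, j++
i=11 j=7: A[i]=36<=B[j]=37 take 36, i++
i=12 j=7: A done, take B[j]=37, j++

[1, 5, 7, 9, 11, 12, 12, 14, 18, 19, 22, 26, 27, 31, 33, 34, 34, 35, 36, 37]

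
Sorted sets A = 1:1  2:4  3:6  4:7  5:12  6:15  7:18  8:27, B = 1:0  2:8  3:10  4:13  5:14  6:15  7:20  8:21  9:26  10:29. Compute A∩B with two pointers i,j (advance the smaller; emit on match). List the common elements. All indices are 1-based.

[i=1,j=1] 1>0 → j++
[i=1,j=2] 1<8 → i++
[i=2,j=2] 4<8 → i++
[i=3,j=2] 6<8 → i++
[i=4,j=2] 7<8 → i++
[i=5,j=2] 12>8 → j++
[i=5,j=3] 12>10 → j++
[i=5,j=4] 12<13 → i++
[i=6,j=4] 15>13 → j++
[i=6,j=5] 15>14 → j++
[i=6,j=6] 15==15 emit → i++,j++
[i=7,j=7] 18<20 → i++
[i=8,j=7] 27>20 → j++
[i=8,j=8] 27>21 → j++
[i=8,j=9] 27>26 → j++
[i=8,j=10] 27<29 → i++

intersection = [15]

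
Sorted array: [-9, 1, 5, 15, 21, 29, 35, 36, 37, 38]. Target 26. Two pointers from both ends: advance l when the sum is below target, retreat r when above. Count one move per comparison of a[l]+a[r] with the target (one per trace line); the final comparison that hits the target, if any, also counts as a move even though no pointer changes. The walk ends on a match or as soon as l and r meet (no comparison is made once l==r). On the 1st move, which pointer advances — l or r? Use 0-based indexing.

r

[0,9] -9+38=29 >26 → r--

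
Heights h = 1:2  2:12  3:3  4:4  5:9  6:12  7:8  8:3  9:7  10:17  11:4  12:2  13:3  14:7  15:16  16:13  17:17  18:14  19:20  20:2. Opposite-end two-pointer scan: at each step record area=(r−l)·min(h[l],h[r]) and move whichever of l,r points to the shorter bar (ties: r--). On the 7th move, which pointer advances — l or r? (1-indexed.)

l

l=1 r=20: min(2,2)*19=38 best=38 *, r--
l=1 r=19: min(2,20)*18=36 best=38, l++
l=2 r=19: min(12,20)*17=204 best=204 *, l++
l=3 r=19: min(3,20)*16=48 best=204, l++
l=4 r=19: min(4,20)*15=60 best=204, l++
l=5 r=19: min(9,20)*14=126 best=204, l++
l=6 r=19: min(12,20)*13=156 best=204, l++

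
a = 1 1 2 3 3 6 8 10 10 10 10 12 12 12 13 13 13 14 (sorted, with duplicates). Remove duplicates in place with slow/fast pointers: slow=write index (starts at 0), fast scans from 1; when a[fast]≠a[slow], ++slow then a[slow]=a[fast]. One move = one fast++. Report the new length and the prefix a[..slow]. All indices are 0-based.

length 9; prefix = [1, 2, 3, 6, 8, 10, 12, 13, 14]

slow=0 fast=1: a[fast]=1=a[slow] dup, fast++
slow=0 fast=2: a[fast]=2≠a[slow]=1 write a[1]=2, slow++,fast++
slow=1 fast=3: a[fast]=3≠a[slow]=2 write a[2]=3, slow++,fast++
slow=2 fast=4: a[fast]=3=a[slow] dup, fast++
slow=2 fast=5: a[fast]=6≠a[slow]=3 write a[3]=6, slow++,fast++
slow=3 fast=6: a[fast]=8≠a[slow]=6 write a[4]=8, slow++,fast++
slow=4 fast=7: a[fast]=10≠a[slow]=8 write a[5]=10, slow++,fast++
slow=5 fast=8: a[fast]=10=a[slow] dup, fast++
slow=5 fast=9: a[fast]=10=a[slow] dup, fast++
slow=5 fast=10: a[fast]=10=a[slow] dup, fast++
slow=5 fast=11: a[fast]=12≠a[slow]=10 write a[6]=12, slow++,fast++
slow=6 fast=12: a[fast]=12=a[slow] dup, fast++
slow=6 fast=13: a[fast]=12=a[slow] dup, fast++
slow=6 fast=14: a[fast]=13≠a[slow]=12 write a[7]=13, slow++,fast++
slow=7 fast=15: a[fast]=13=a[slow] dup, fast++
slow=7 fast=16: a[fast]=13=a[slow] dup, fast++
slow=7 fast=17: a[fast]=14≠a[slow]=13 write a[8]=14, slow++,fast++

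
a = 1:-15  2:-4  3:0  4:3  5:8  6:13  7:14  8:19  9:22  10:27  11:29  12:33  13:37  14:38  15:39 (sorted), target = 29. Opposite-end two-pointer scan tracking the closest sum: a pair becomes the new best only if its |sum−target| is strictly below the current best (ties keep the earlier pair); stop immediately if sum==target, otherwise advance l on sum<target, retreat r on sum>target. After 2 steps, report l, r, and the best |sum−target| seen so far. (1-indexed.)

l=2, r=14, best |Δ|=5

l=1 r=15: -15+39=24 d=5 *, l++
l=2 r=15: -4+39=35 d=6, r--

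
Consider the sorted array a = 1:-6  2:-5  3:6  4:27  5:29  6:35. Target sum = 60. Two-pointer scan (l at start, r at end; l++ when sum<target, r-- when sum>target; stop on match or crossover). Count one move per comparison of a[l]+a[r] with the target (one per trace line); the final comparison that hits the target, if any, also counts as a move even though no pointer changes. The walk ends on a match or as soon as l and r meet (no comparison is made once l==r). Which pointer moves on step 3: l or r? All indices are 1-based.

l

[1,6] -6+35=29 <60 → l++
[2,6] -5+35=30 <60 → l++
[3,6] 6+35=41 <60 → l++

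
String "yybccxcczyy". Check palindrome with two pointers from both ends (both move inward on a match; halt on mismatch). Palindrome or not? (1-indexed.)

not a palindrome (mismatch at 3,9)

[1,11] 'y'=='y' → l++,r--
[2,10] 'y'=='y' → l++,r--
[3,9] 'b'!='z' → stop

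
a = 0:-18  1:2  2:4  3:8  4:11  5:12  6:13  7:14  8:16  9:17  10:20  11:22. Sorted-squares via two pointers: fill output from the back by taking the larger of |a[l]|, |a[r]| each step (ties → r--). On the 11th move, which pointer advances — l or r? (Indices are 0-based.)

[0,11] |-18|<=|22| out[11]=484 → r--
[0,10] |-18|<=|20| out[10]=400 → r--
[0,9] |-18|>|17| out[9]=324 → l++
[1,9] |2|<=|17| out[8]=289 → r--
[1,8] |2|<=|16| out[7]=256 → r--
[1,7] |2|<=|14| out[6]=196 → r--
[1,6] |2|<=|13| out[5]=169 → r--
[1,5] |2|<=|12| out[4]=144 → r--
[1,4] |2|<=|11| out[3]=121 → r--
[1,3] |2|<=|8| out[2]=64 → r--
[1,2] |2|<=|4| out[1]=16 → r--

r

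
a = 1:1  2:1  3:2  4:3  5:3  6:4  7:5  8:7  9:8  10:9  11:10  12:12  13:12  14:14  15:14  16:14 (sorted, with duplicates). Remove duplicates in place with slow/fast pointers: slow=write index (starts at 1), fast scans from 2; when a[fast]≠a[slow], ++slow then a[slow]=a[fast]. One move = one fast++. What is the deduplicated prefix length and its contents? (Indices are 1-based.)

(s=1,f=2) a[fast]=1=a[slow] dup → fast++
(s=1,f=3) a[fast]=2≠a[slow]=1 write a[2]=2 → slow++,fast++
(s=2,f=4) a[fast]=3≠a[slow]=2 write a[3]=3 → slow++,fast++
(s=3,f=5) a[fast]=3=a[slow] dup → fast++
(s=3,f=6) a[fast]=4≠a[slow]=3 write a[4]=4 → slow++,fast++
(s=4,f=7) a[fast]=5≠a[slow]=4 write a[5]=5 → slow++,fast++
(s=5,f=8) a[fast]=7≠a[slow]=5 write a[6]=7 → slow++,fast++
(s=6,f=9) a[fast]=8≠a[slow]=7 write a[7]=8 → slow++,fast++
(s=7,f=10) a[fast]=9≠a[slow]=8 write a[8]=9 → slow++,fast++
(s=8,f=11) a[fast]=10≠a[slow]=9 write a[9]=10 → slow++,fast++
(s=9,f=12) a[fast]=12≠a[slow]=10 write a[10]=12 → slow++,fast++
(s=10,f=13) a[fast]=12=a[slow] dup → fast++
(s=10,f=14) a[fast]=14≠a[slow]=12 write a[11]=14 → slow++,fast++
(s=11,f=15) a[fast]=14=a[slow] dup → fast++
(s=11,f=16) a[fast]=14=a[slow] dup → fast++

length 11; prefix = [1, 2, 3, 4, 5, 7, 8, 9, 10, 12, 14]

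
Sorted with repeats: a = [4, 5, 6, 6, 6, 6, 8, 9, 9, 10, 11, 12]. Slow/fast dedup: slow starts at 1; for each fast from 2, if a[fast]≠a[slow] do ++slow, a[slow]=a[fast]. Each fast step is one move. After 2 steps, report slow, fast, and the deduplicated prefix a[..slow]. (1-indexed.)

slow=3, fast=4, prefix=[4, 5, 6]

(s=1,f=2) a[fast]=5≠a[slow]=4 write a[2]=5 → slow++,fast++
(s=2,f=3) a[fast]=6≠a[slow]=5 write a[3]=6 → slow++,fast++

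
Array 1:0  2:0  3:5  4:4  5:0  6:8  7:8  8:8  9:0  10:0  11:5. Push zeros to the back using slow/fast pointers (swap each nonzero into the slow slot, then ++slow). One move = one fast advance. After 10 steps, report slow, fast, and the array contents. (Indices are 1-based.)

(s=1,f=1) a[fast]=0 → fast++
(s=1,f=2) a[fast]=0 → fast++
(s=1,f=3) a[fast]=5≠0 swap→a[1]=5 → slow++,fast++
(s=2,f=4) a[fast]=4≠0 swap→a[2]=4 → slow++,fast++
(s=3,f=5) a[fast]=0 → fast++
(s=3,f=6) a[fast]=8≠0 swap→a[3]=8 → slow++,fast++
(s=4,f=7) a[fast]=8≠0 swap→a[4]=8 → slow++,fast++
(s=5,f=8) a[fast]=8≠0 swap→a[5]=8 → slow++,fast++
(s=6,f=9) a[fast]=0 → fast++
(s=6,f=10) a[fast]=0 → fast++

slow=6, fast=11, a=[5, 4, 8, 8, 8, 0, 0, 0, 0, 0, 5]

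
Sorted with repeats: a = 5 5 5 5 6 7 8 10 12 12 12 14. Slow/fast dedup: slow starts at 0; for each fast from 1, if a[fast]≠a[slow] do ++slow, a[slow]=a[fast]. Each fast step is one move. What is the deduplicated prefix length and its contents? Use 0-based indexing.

(s=0,f=1) a[fast]=5=a[slow] dup → fast++
(s=0,f=2) a[fast]=5=a[slow] dup → fast++
(s=0,f=3) a[fast]=5=a[slow] dup → fast++
(s=0,f=4) a[fast]=6≠a[slow]=5 write a[1]=6 → slow++,fast++
(s=1,f=5) a[fast]=7≠a[slow]=6 write a[2]=7 → slow++,fast++
(s=2,f=6) a[fast]=8≠a[slow]=7 write a[3]=8 → slow++,fast++
(s=3,f=7) a[fast]=10≠a[slow]=8 write a[4]=10 → slow++,fast++
(s=4,f=8) a[fast]=12≠a[slow]=10 write a[5]=12 → slow++,fast++
(s=5,f=9) a[fast]=12=a[slow] dup → fast++
(s=5,f=10) a[fast]=12=a[slow] dup → fast++
(s=5,f=11) a[fast]=14≠a[slow]=12 write a[6]=14 → slow++,fast++

length 7; prefix = [5, 6, 7, 8, 10, 12, 14]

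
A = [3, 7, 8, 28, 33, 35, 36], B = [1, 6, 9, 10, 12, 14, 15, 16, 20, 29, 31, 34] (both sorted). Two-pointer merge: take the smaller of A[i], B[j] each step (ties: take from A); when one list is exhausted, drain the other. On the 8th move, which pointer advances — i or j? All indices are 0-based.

i=0 j=0: A[i]=3>B[j]=1 take 1, j++
i=0 j=1: A[i]=3<=B[j]=6 take 3, i++
i=1 j=1: A[i]=7>B[j]=6 take 6, j++
i=1 j=2: A[i]=7<=B[j]=9 take 7, i++
i=2 j=2: A[i]=8<=B[j]=9 take 8, i++
i=3 j=2: A[i]=28>B[j]=9 take 9, j++
i=3 j=3: A[i]=28>B[j]=10 take 10, j++
i=3 j=4: A[i]=28>B[j]=12 take 12, j++

j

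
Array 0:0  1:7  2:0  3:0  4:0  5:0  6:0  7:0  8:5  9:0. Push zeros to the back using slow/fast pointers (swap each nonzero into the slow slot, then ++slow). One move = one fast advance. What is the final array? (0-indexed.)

slow=0 fast=0: a[fast]=0, fast++
slow=0 fast=1: a[fast]=7≠0 swap→a[0]=7, slow++,fast++
slow=1 fast=2: a[fast]=0, fast++
slow=1 fast=3: a[fast]=0, fast++
slow=1 fast=4: a[fast]=0, fast++
slow=1 fast=5: a[fast]=0, fast++
slow=1 fast=6: a[fast]=0, fast++
slow=1 fast=7: a[fast]=0, fast++
slow=1 fast=8: a[fast]=5≠0 swap→a[1]=5, slow++,fast++
slow=2 fast=9: a[fast]=0, fast++

[7, 5, 0, 0, 0, 0, 0, 0, 0, 0]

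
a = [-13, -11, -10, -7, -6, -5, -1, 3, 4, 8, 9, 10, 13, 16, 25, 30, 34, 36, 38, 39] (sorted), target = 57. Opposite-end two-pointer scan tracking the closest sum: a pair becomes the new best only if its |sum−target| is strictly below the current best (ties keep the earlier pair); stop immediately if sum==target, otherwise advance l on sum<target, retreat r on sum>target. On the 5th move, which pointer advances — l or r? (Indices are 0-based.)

l=0 r=19: -13+39=26 d=31 *, l++
l=1 r=19: -11+39=28 d=29 *, l++
l=2 r=19: -10+39=29 d=28 *, l++
l=3 r=19: -7+39=32 d=25 *, l++
l=4 r=19: -6+39=33 d=24 *, l++

l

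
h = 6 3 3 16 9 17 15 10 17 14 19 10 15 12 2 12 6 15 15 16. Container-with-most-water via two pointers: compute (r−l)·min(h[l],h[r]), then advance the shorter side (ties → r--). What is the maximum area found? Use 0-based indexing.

l=0 r=19: min(6,16)*19=114 best=114 *, l++
l=1 r=19: min(3,16)*18=54 best=114, l++
l=2 r=19: min(3,16)*17=51 best=114, l++
l=3 r=19: min(16,16)*16=256 best=256 *, r--
l=3 r=18: min(16,15)*15=225 best=256, r--
l=3 r=17: min(16,15)*14=210 best=256, r--
l=3 r=16: min(16,6)*13=78 best=256, r--
l=3 r=15: min(16,12)*12=144 best=256, r--
l=3 r=14: min(16,2)*11=22 best=256, r--
l=3 r=13: min(16,12)*10=120 best=256, r--
l=3 r=12: min(16,15)*9=135 best=256, r--
l=3 r=11: min(16,10)*8=80 best=256, r--
l=3 r=10: min(16,19)*7=112 best=256, l++
l=4 r=10: min(9,19)*6=54 best=256, l++
l=5 r=10: min(17,19)*5=85 best=256, l++
l=6 r=10: min(15,19)*4=60 best=256, l++
l=7 r=10: min(10,19)*3=30 best=256, l++
l=8 r=10: min(17,19)*2=34 best=256, l++
l=9 r=10: min(14,19)*1=14 best=256, l++

max area = 256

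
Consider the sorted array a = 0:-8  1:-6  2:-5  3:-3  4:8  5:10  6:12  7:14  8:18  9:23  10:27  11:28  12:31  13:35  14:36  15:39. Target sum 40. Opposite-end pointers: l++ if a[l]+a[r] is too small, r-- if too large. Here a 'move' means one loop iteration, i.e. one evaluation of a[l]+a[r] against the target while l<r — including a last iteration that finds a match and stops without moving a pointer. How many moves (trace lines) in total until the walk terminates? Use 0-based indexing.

11 moves

[0,15] -8+39=31 <40 → l++
[1,15] -6+39=33 <40 → l++
[2,15] -5+39=34 <40 → l++
[3,15] -3+39=36 <40 → l++
[4,15] 8+39=47 >40 → r--
[4,14] 8+36=44 >40 → r--
[4,13] 8+35=43 >40 → r--
[4,12] 8+31=39 <40 → l++
[5,12] 10+31=41 >40 → r--
[5,11] 10+28=38 <40 → l++
[6,11] 12+28=40 → found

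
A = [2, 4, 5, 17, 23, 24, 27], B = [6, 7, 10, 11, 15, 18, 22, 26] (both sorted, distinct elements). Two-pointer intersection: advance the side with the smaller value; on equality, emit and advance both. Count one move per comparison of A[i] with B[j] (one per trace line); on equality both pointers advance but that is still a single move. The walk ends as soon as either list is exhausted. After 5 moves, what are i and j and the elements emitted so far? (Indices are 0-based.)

i=0 j=0: 2<6, i++
i=1 j=0: 4<6, i++
i=2 j=0: 5<6, i++
i=3 j=0: 17>6, j++
i=3 j=1: 17>7, j++

i=3, j=2, emitted=[]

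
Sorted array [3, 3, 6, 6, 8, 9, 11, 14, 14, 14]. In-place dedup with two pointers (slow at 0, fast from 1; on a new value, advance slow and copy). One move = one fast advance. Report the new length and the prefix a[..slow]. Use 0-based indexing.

slow=0 fast=1: a[fast]=3=a[slow] dup, fast++
slow=0 fast=2: a[fast]=6≠a[slow]=3 write a[1]=6, slow++,fast++
slow=1 fast=3: a[fast]=6=a[slow] dup, fast++
slow=1 fast=4: a[fast]=8≠a[slow]=6 write a[2]=8, slow++,fast++
slow=2 fast=5: a[fast]=9≠a[slow]=8 write a[3]=9, slow++,fast++
slow=3 fast=6: a[fast]=11≠a[slow]=9 write a[4]=11, slow++,fast++
slow=4 fast=7: a[fast]=14≠a[slow]=11 write a[5]=14, slow++,fast++
slow=5 fast=8: a[fast]=14=a[slow] dup, fast++
slow=5 fast=9: a[fast]=14=a[slow] dup, fast++

length 6; prefix = [3, 6, 8, 9, 11, 14]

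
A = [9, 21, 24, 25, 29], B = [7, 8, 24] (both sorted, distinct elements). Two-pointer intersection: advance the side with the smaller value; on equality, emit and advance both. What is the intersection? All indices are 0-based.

intersection = [24]

[i=0,j=0] 9>7 → j++
[i=0,j=1] 9>8 → j++
[i=0,j=2] 9<24 → i++
[i=1,j=2] 21<24 → i++
[i=2,j=2] 24==24 emit → i++,j++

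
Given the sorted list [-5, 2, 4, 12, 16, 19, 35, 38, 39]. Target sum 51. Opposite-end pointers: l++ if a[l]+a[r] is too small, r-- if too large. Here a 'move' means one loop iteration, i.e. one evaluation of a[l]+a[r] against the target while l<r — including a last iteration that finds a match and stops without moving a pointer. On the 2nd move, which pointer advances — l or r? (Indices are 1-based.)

l=1 r=9: -5+39=34 <51, l++
l=2 r=9: 2+39=41 <51, l++

l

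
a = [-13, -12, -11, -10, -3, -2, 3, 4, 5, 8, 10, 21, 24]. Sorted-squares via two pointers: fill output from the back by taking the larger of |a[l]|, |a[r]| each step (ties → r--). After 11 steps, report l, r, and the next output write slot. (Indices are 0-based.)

l=4, r=5, next write slot=1

[0,12] |-13|<=|24| out[12]=576 → r--
[0,11] |-13|<=|21| out[11]=441 → r--
[0,10] |-13|>|10| out[10]=169 → l++
[1,10] |-12|>|10| out[9]=144 → l++
[2,10] |-11|>|10| out[8]=121 → l++
[3,10] |-10|<=|10| out[7]=100 → r--
[3,9] |-10|>|8| out[6]=100 → l++
[4,9] |-3|<=|8| out[5]=64 → r--
[4,8] |-3|<=|5| out[4]=25 → r--
[4,7] |-3|<=|4| out[3]=16 → r--
[4,6] |-3|<=|3| out[2]=9 → r--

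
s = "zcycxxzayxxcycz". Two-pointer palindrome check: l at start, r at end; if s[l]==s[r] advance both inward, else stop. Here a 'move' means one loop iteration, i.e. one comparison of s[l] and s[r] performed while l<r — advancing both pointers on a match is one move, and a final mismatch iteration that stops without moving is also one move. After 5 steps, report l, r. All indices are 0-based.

l=0 r=14: 'z'=='z', l++,r--
l=1 r=13: 'c'=='c', l++,r--
l=2 r=12: 'y'=='y', l++,r--
l=3 r=11: 'c'=='c', l++,r--
l=4 r=10: 'x'=='x', l++,r--

l=5, r=9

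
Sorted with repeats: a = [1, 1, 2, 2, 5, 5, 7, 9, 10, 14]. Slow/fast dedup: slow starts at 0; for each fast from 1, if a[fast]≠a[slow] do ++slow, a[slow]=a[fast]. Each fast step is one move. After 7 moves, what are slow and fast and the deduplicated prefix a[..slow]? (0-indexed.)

(s=0,f=1) a[fast]=1=a[slow] dup → fast++
(s=0,f=2) a[fast]=2≠a[slow]=1 write a[1]=2 → slow++,fast++
(s=1,f=3) a[fast]=2=a[slow] dup → fast++
(s=1,f=4) a[fast]=5≠a[slow]=2 write a[2]=5 → slow++,fast++
(s=2,f=5) a[fast]=5=a[slow] dup → fast++
(s=2,f=6) a[fast]=7≠a[slow]=5 write a[3]=7 → slow++,fast++
(s=3,f=7) a[fast]=9≠a[slow]=7 write a[4]=9 → slow++,fast++

slow=4, fast=8, prefix=[1, 2, 5, 7, 9]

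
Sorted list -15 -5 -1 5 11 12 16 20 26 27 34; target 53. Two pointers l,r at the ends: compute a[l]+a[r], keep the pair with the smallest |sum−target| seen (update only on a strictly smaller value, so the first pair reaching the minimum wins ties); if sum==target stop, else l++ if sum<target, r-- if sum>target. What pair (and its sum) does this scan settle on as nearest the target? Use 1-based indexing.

[1,11] -15+34=19 d=34 * → l++
[2,11] -5+34=29 d=24 * → l++
[3,11] -1+34=33 d=20 * → l++
[4,11] 5+34=39 d=14 * → l++
[5,11] 11+34=45 d=8 * → l++
[6,11] 12+34=46 d=7 * → l++
[7,11] 16+34=50 d=3 * → l++
[8,11] 20+34=54 d=1 * → r--
[8,10] 20+27=47 d=6 → l++
[9,10] 26+27=53 d=0 * → stop

pair (26, 27) with sum 53 (|Δ|=0)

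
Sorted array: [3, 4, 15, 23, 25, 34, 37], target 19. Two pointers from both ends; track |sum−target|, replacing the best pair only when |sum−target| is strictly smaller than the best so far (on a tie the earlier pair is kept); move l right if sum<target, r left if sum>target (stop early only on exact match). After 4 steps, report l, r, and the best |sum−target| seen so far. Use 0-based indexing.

[0,6] 3+37=40 d=21 * → r--
[0,5] 3+34=37 d=18 * → r--
[0,4] 3+25=28 d=9 * → r--
[0,3] 3+23=26 d=7 * → r--

l=0, r=2, best |Δ|=7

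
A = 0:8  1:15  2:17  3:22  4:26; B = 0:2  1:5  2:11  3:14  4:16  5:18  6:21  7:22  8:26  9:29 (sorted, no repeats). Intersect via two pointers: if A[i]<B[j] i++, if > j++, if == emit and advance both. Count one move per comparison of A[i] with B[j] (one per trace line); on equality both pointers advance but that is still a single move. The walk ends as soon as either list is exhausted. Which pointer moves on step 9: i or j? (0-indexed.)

j

[i=0,j=0] 8>2 → j++
[i=0,j=1] 8>5 → j++
[i=0,j=2] 8<11 → i++
[i=1,j=2] 15>11 → j++
[i=1,j=3] 15>14 → j++
[i=1,j=4] 15<16 → i++
[i=2,j=4] 17>16 → j++
[i=2,j=5] 17<18 → i++
[i=3,j=5] 22>18 → j++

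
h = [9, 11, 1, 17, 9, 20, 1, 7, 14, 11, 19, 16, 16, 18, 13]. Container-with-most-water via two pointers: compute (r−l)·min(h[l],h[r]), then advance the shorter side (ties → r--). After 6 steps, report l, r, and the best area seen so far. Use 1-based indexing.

l=6, r=14, best area=170

[1,15] min(9,13)*14=126 best=126 * → l++
[2,15] min(11,13)*13=143 best=143 * → l++
[3,15] min(1,13)*12=12 best=143 → l++
[4,15] min(17,13)*11=143 best=143 → r--
[4,14] min(17,18)*10=170 best=170 * → l++
[5,14] min(9,18)*9=81 best=170 → l++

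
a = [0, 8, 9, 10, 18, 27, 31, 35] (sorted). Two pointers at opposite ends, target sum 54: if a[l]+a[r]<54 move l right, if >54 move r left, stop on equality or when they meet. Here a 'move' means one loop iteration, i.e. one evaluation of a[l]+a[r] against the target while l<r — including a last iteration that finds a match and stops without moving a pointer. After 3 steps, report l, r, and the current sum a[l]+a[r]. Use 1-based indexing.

l=4, r=8, sum=45

[1,8] 0+35=35 <54 → l++
[2,8] 8+35=43 <54 → l++
[3,8] 9+35=44 <54 → l++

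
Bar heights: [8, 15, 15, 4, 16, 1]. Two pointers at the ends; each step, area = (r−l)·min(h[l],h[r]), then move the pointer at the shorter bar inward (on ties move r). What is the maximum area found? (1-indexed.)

l=1 r=6: min(8,1)*5=5 best=5 *, r--
l=1 r=5: min(8,16)*4=32 best=32 *, l++
l=2 r=5: min(15,16)*3=45 best=45 *, l++
l=3 r=5: min(15,16)*2=30 best=45, l++
l=4 r=5: min(4,16)*1=4 best=45, l++

max area = 45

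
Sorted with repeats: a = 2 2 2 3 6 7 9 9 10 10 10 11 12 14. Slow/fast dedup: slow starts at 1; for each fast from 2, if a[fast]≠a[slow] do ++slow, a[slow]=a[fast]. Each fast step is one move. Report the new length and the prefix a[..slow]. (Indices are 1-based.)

length 9; prefix = [2, 3, 6, 7, 9, 10, 11, 12, 14]

slow=1 fast=2: a[fast]=2=a[slow] dup, fast++
slow=1 fast=3: a[fast]=2=a[slow] dup, fast++
slow=1 fast=4: a[fast]=3≠a[slow]=2 write a[2]=3, slow++,fast++
slow=2 fast=5: a[fast]=6≠a[slow]=3 write a[3]=6, slow++,fast++
slow=3 fast=6: a[fast]=7≠a[slow]=6 write a[4]=7, slow++,fast++
slow=4 fast=7: a[fast]=9≠a[slow]=7 write a[5]=9, slow++,fast++
slow=5 fast=8: a[fast]=9=a[slow] dup, fast++
slow=5 fast=9: a[fast]=10≠a[slow]=9 write a[6]=10, slow++,fast++
slow=6 fast=10: a[fast]=10=a[slow] dup, fast++
slow=6 fast=11: a[fast]=10=a[slow] dup, fast++
slow=6 fast=12: a[fast]=11≠a[slow]=10 write a[7]=11, slow++,fast++
slow=7 fast=13: a[fast]=12≠a[slow]=11 write a[8]=12, slow++,fast++
slow=8 fast=14: a[fast]=14≠a[slow]=12 write a[9]=14, slow++,fast++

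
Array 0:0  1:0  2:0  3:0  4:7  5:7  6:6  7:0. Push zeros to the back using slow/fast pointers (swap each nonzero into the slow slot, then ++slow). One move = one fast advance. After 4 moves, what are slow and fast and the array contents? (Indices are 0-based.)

slow=0, fast=4, a=[0, 0, 0, 0, 7, 7, 6, 0]

(s=0,f=0) a[fast]=0 → fast++
(s=0,f=1) a[fast]=0 → fast++
(s=0,f=2) a[fast]=0 → fast++
(s=0,f=3) a[fast]=0 → fast++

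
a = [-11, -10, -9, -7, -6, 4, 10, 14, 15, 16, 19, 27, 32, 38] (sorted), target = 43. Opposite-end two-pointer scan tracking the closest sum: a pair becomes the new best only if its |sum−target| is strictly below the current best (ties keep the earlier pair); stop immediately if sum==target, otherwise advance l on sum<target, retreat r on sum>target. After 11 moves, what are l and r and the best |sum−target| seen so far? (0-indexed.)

[0,13] -11+38=27 d=16 * → l++
[1,13] -10+38=28 d=15 * → l++
[2,13] -9+38=29 d=14 * → l++
[3,13] -7+38=31 d=12 * → l++
[4,13] -6+38=32 d=11 * → l++
[5,13] 4+38=42 d=1 * → l++
[6,13] 10+38=48 d=5 → r--
[6,12] 10+32=42 d=1 → l++
[7,12] 14+32=46 d=3 → r--
[7,11] 14+27=41 d=2 → l++
[8,11] 15+27=42 d=1 → l++

l=9, r=11, best |Δ|=1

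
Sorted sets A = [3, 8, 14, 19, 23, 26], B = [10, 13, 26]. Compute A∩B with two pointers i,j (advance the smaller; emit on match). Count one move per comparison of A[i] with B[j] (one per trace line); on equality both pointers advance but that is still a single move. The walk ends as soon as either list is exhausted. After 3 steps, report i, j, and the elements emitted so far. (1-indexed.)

i=3, j=2, emitted=[]

[i=1,j=1] 3<10 → i++
[i=2,j=1] 8<10 → i++
[i=3,j=1] 14>10 → j++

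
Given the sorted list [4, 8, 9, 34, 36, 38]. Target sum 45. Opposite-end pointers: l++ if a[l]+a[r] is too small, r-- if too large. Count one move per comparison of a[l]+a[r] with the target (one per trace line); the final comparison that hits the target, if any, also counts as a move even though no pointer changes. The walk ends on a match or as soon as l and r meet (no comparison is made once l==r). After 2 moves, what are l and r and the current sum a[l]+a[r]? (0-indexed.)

[0,5] 4+38=42 <45 → l++
[1,5] 8+38=46 >45 → r--

l=1, r=4, sum=44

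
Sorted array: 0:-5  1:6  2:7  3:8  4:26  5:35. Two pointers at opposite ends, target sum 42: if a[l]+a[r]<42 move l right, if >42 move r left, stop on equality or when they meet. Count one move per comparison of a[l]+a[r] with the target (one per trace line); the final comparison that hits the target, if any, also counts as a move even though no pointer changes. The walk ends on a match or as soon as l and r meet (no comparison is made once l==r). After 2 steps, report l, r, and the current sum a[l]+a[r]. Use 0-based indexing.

l=2, r=5, sum=42

l=0 r=5: -5+35=30 <42, l++
l=1 r=5: 6+35=41 <42, l++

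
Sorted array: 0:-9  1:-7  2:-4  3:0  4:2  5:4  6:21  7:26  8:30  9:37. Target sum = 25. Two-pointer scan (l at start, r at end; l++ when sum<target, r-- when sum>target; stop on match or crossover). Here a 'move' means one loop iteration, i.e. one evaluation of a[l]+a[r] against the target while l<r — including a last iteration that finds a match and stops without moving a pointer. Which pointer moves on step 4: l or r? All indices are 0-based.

r

[0,9] -9+37=28 >25 → r--
[0,8] -9+30=21 <25 → l++
[1,8] -7+30=23 <25 → l++
[2,8] -4+30=26 >25 → r--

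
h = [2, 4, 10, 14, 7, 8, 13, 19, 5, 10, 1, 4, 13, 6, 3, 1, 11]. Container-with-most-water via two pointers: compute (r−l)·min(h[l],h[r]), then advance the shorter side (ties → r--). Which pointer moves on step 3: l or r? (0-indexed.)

l=0 r=16: min(2,11)*16=32 best=32 *, l++
l=1 r=16: min(4,11)*15=60 best=60 *, l++
l=2 r=16: min(10,11)*14=140 best=140 *, l++

l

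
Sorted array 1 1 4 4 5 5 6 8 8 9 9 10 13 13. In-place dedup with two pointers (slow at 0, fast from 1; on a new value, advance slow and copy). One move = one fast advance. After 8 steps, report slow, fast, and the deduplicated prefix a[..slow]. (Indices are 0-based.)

(s=0,f=1) a[fast]=1=a[slow] dup → fast++
(s=0,f=2) a[fast]=4≠a[slow]=1 write a[1]=4 → slow++,fast++
(s=1,f=3) a[fast]=4=a[slow] dup → fast++
(s=1,f=4) a[fast]=5≠a[slow]=4 write a[2]=5 → slow++,fast++
(s=2,f=5) a[fast]=5=a[slow] dup → fast++
(s=2,f=6) a[fast]=6≠a[slow]=5 write a[3]=6 → slow++,fast++
(s=3,f=7) a[fast]=8≠a[slow]=6 write a[4]=8 → slow++,fast++
(s=4,f=8) a[fast]=8=a[slow] dup → fast++

slow=4, fast=9, prefix=[1, 4, 5, 6, 8]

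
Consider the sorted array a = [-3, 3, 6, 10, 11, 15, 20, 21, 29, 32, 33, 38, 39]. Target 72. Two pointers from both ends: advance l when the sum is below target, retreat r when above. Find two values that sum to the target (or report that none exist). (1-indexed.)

[1,13] -3+39=36 <72 → l++
[2,13] 3+39=42 <72 → l++
[3,13] 6+39=45 <72 → l++
[4,13] 10+39=49 <72 → l++
[5,13] 11+39=50 <72 → l++
[6,13] 15+39=54 <72 → l++
[7,13] 20+39=59 <72 → l++
[8,13] 21+39=60 <72 → l++
[9,13] 29+39=68 <72 → l++
[10,13] 32+39=71 <72 → l++
[11,13] 33+39=72 → found

(33, 39)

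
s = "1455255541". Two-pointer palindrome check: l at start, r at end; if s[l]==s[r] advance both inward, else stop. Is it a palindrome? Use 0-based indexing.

not a palindrome (mismatch at 4,5)

l=0 r=9: '1'=='1', l++,r--
l=1 r=8: '4'=='4', l++,r--
l=2 r=7: '5'=='5', l++,r--
l=3 r=6: '5'=='5', l++,r--
l=4 r=5: '2'!='5', stop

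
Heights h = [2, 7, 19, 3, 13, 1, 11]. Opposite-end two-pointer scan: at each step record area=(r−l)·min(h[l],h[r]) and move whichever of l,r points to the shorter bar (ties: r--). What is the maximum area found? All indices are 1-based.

l=1 r=7: min(2,11)*6=12 best=12 *, l++
l=2 r=7: min(7,11)*5=35 best=35 *, l++
l=3 r=7: min(19,11)*4=44 best=44 *, r--
l=3 r=6: min(19,1)*3=3 best=44, r--
l=3 r=5: min(19,13)*2=26 best=44, r--
l=3 r=4: min(19,3)*1=3 best=44, r--

max area = 44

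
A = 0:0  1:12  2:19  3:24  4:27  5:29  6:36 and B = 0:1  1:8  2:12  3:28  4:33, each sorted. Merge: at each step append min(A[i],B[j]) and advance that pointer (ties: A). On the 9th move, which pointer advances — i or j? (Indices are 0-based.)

j

[i=0,j=0] A[i]=0<=B[j]=1 take 0 → i++
[i=1,j=0] A[i]=12>B[j]=1 take 1 → j++
[i=1,j=1] A[i]=12>B[j]=8 take 8 → j++
[i=1,j=2] A[i]=12<=B[j]=12 take 12 → i++
[i=2,j=2] A[i]=19>B[j]=12 take 12 → j++
[i=2,j=3] A[i]=19<=B[j]=28 take 19 → i++
[i=3,j=3] A[i]=24<=B[j]=28 take 24 → i++
[i=4,j=3] A[i]=27<=B[j]=28 take 27 → i++
[i=5,j=3] A[i]=29>B[j]=28 take 28 → j++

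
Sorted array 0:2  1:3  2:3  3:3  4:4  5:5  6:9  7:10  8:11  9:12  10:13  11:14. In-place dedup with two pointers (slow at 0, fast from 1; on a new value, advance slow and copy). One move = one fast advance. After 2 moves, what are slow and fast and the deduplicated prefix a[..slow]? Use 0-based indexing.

(s=0,f=1) a[fast]=3≠a[slow]=2 write a[1]=3 → slow++,fast++
(s=1,f=2) a[fast]=3=a[slow] dup → fast++

slow=1, fast=3, prefix=[2, 3]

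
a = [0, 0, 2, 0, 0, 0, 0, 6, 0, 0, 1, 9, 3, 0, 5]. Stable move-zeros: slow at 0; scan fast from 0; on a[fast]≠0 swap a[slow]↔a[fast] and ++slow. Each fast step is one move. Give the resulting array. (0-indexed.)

slow=0 fast=0: a[fast]=0, fast++
slow=0 fast=1: a[fast]=0, fast++
slow=0 fast=2: a[fast]=2≠0 swap→a[0]=2, slow++,fast++
slow=1 fast=3: a[fast]=0, fast++
slow=1 fast=4: a[fast]=0, fast++
slow=1 fast=5: a[fast]=0, fast++
slow=1 fast=6: a[fast]=0, fast++
slow=1 fast=7: a[fast]=6≠0 swap→a[1]=6, slow++,fast++
slow=2 fast=8: a[fast]=0, fast++
slow=2 fast=9: a[fast]=0, fast++
slow=2 fast=10: a[fast]=1≠0 swap→a[2]=1, slow++,fast++
slow=3 fast=11: a[fast]=9≠0 swap→a[3]=9, slow++,fast++
slow=4 fast=12: a[fast]=3≠0 swap→a[4]=3, slow++,fast++
slow=5 fast=13: a[fast]=0, fast++
slow=5 fast=14: a[fast]=5≠0 swap→a[5]=5, slow++,fast++

[2, 6, 1, 9, 3, 5, 0, 0, 0, 0, 0, 0, 0, 0, 0]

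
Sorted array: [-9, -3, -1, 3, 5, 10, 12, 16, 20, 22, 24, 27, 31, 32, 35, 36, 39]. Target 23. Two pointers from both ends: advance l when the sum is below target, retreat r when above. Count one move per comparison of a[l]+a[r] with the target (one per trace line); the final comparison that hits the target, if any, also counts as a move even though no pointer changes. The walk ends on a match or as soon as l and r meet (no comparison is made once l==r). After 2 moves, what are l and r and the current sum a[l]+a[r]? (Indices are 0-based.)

[0,16] -9+39=30 >23 → r--
[0,15] -9+36=27 >23 → r--

l=0, r=14, sum=26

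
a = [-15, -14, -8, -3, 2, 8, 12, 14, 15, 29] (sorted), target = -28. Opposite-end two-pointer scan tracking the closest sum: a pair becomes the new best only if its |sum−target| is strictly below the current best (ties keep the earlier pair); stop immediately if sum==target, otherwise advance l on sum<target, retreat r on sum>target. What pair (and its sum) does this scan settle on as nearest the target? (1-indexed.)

pair (-15, -14) with sum -29 (|Δ|=1)

l=1 r=10: -15+29=14 d=42 *, r--
l=1 r=9: -15+15=0 d=28 *, r--
l=1 r=8: -15+14=-1 d=27 *, r--
l=1 r=7: -15+12=-3 d=25 *, r--
l=1 r=6: -15+8=-7 d=21 *, r--
l=1 r=5: -15+2=-13 d=15 *, r--
l=1 r=4: -15+-3=-18 d=10 *, r--
l=1 r=3: -15+-8=-23 d=5 *, r--
l=1 r=2: -15+-14=-29 d=1 *, l++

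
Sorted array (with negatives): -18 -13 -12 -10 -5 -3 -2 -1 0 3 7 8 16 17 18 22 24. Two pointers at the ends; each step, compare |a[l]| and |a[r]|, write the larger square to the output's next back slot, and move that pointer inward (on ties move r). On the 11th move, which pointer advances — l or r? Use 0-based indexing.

r

[0,16] |-18|<=|24| out[16]=576 → r--
[0,15] |-18|<=|22| out[15]=484 → r--
[0,14] |-18|<=|18| out[14]=324 → r--
[0,13] |-18|>|17| out[13]=324 → l++
[1,13] |-13|<=|17| out[12]=289 → r--
[1,12] |-13|<=|16| out[11]=256 → r--
[1,11] |-13|>|8| out[10]=169 → l++
[2,11] |-12|>|8| out[9]=144 → l++
[3,11] |-10|>|8| out[8]=100 → l++
[4,11] |-5|<=|8| out[7]=64 → r--
[4,10] |-5|<=|7| out[6]=49 → r--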